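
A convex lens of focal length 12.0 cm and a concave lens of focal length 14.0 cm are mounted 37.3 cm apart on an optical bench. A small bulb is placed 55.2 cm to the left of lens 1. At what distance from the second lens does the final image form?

8.55 cm

Lens 1: 1/d_i1 = 1/f₁ − 1/d_o1 = 1/(12.0) − 1/(55.2) = 0.06522, so d_i1 = 15.33 cm.
The intermediate image is 15.33 cm to the right of lens 1, which is 37.3 − (15.33) = 21.97 cm to the left of lens 2, so d_o2 = +21.97 cm.
Lens 2 is diverging, so f₂ = −14.0 cm.
Lens 2: 1/d_i2 = 1/f₂ − 1/d_o2 = 1/(-14.0) − 1/(21.97) = -0.1169, so d_i2 = -8.55 cm.
The final image is virtual, 8.55 cm to the left of lens 2 (overall magnification ≈ -0.11).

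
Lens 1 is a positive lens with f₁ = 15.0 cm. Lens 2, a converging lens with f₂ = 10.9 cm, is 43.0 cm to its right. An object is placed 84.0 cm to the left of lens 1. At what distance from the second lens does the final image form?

Lens 1: 1/d_i1 = 1/f₁ − 1/d_o1 = 1/(15.0) − 1/(84.0) = 0.05476, so d_i1 = 18.26 cm.
The intermediate image is 18.26 cm to the right of lens 1, which is 43.0 − (18.26) = 24.74 cm to the left of lens 2, so d_o2 = +24.74 cm.
Lens 2: 1/d_i2 = 1/f₂ − 1/d_o2 = 1/(10.9) − 1/(24.74) = 0.05132, so d_i2 = 19.5 cm.
The final image is real, 19.5 cm to the right of lens 2 (overall magnification ≈ 0.17).

19.5 cm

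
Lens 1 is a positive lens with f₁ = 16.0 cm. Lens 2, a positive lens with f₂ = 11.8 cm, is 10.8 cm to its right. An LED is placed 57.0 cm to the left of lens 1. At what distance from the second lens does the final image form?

Lens 1: 1/d_i1 = 1/f₁ − 1/d_o1 = 1/(16.0) − 1/(57.0) = 0.04496, so d_i1 = 22.24 cm.
The intermediate image is 22.24 cm to the right of lens 1, which lies 11.44 cm to the right of lens 2 — a virtual object — so d_o2 = −11.44 cm.
Lens 2: 1/d_i2 = 1/f₂ − 1/d_o2 = 1/(11.8) − 1/(-11.44) = 0.1722, so d_i2 = 5.81 cm.
The final image is real, 5.81 cm to the right of lens 2 (overall magnification ≈ -0.20).

5.81 cm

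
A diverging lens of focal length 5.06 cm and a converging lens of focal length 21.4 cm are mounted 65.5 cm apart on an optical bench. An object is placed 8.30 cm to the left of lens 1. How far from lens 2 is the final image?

31.1 cm

Lens 1 is diverging, so f₁ = −5.06 cm.
Lens 1: 1/d_i1 = 1/f₁ − 1/d_o1 = 1/(-5.06) − 1/(8.30) = -0.3181, so d_i1 = -3.144 cm.
The intermediate image is 3.144 cm to the left of lens 1 (virtual), which is 65.5 − (-3.144) = 68.64 cm to the left of lens 2, so d_o2 = +68.64 cm.
Lens 2: 1/d_i2 = 1/f₂ − 1/d_o2 = 1/(21.4) − 1/(68.64) = 0.03216, so d_i2 = 31.1 cm.
The final image is real, 31.1 cm to the right of lens 2 (overall magnification ≈ -0.17).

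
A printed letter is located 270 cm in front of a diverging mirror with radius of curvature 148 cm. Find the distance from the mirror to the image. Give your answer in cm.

f = R/2 = 148/2 = 74.00 cm; for a diverging mirror, f = -74.00 cm.
Mirror equation: 1/s_i = 1/f − 1/s_o = 1/(-74.00) − 1/(270) = -0.01351 − 0.003704 = -0.01722, so s_i = -58.1 cm.
The image is virtual, upright and reduced, behind the mirror.

58.1 cm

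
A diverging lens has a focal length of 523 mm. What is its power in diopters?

P = -1.91 D

For a diverging lens, f = −523 mm.
f = -52.3 cm = -0.523 m.
P = 1/f = 1/(-0.523 m) = -1.91 D.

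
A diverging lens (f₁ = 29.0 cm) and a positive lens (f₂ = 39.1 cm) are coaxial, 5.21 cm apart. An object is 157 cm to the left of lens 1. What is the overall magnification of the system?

f₁ = −29.0 cm (diverging).
Lens 1: 1/d_i1 = 1/(-29.0) − 1/(157) = -0.04085, so d_i1 = -24.48 cm; m₁ = −d_i1/d_o1 = +0.1559.
d_o2 = 5.21 − (-24.48) = 29.69 cm.
Lens 2: 1/d_i2 = 1/(39.1) − 1/(29.69) = -0.008106, so d_i2 = -123.4 cm; m₂ = −d_i2/d_o2 = +4.155.
m = m₁·m₂ = (+0.1559)(+4.155) = +0.648.

m = +0.648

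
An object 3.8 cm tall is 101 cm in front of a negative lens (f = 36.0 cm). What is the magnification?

m = +0.263

For a negative lens, f = -36.0 cm.
1/d_i = 1/f − 1/d_o = 1/(-36.00) − 1/(101) = -0.03768, so d_i = -26.54 cm.
m = −d_i/d_o = −(-26.54)/(101) = +0.263.
The image is virtual, upright and reduced, on the same side as the object.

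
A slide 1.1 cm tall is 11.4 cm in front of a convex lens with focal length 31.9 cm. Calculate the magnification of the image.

1/d_i = 1/f − 1/d_o = 1/(31.90) − 1/(11.4) = -0.05637, so d_i = -17.74 cm.
m = −d_i/d_o = −(-17.74)/(11.4) = +1.56.
The image is virtual, upright and enlarged, on the same side as the object.

m = +1.56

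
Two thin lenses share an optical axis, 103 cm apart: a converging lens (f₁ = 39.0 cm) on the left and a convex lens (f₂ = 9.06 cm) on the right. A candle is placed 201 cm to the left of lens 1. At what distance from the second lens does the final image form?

Lens 1: 1/d_i1 = 1/f₁ − 1/d_o1 = 1/(39.0) − 1/(201) = 0.02067, so d_i1 = 48.39 cm.
The intermediate image is 48.39 cm to the right of lens 1, which is 103 − (48.39) = 54.61 cm to the left of lens 2, so d_o2 = +54.61 cm.
Lens 2: 1/d_i2 = 1/f₂ − 1/d_o2 = 1/(9.06) − 1/(54.61) = 0.09206, so d_i2 = 10.9 cm.
The final image is real, 10.9 cm to the right of lens 2 (overall magnification ≈ 0.048).

10.9 cm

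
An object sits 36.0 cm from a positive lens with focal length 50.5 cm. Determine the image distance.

Thin-lens equation: 1/d_i = 1/f − 1/d_o = 1/(50.50) − 1/(36.0) = 0.01980 − 0.02778 = -0.007976, so d_i = -125 cm.
The image is virtual, upright and enlarged, on the same side as the object.

125 cm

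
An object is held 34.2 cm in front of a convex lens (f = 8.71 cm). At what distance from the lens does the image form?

Thin-lens equation: 1/s_i = 1/f − 1/s_o = 1/(8.710) − 1/(34.2) = 0.1148 − 0.02924 = 0.08557, so s_i = 11.7 cm.
The image is real, inverted and reduced, on the far side of the lens.

11.7 cm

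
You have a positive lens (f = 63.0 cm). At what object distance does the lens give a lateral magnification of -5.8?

m = −d_i/d_o ⇒ d_i = −m·d_o.
1/f = 1/d_o + 1/d_i = 1/d_o − 1/(m·d_o) = (1 − 1/m)/d_o, so d_o = f(1 − 1/m) = (63.00)(1 − 1/(-5.8)) = 73.9 cm.

73.9 cm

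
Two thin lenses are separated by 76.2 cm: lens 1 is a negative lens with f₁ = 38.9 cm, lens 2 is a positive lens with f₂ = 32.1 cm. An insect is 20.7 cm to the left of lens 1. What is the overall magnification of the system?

m = -0.364

f₁ = −38.9 cm (diverging).
Lens 1: 1/d_i1 = 1/(-38.9) − 1/(20.7) = -0.07402, so d_i1 = -13.51 cm; m₁ = −d_i1/d_o1 = +0.6527.
d_o2 = 76.2 − (-13.51) = 89.71 cm.
Lens 2: 1/d_i2 = 1/(32.1) − 1/(89.71) = 0.02001, so d_i2 = 49.99 cm; m₂ = −d_i2/d_o2 = -0.5572.
m = m₁·m₂ = (+0.6527)(-0.5572) = -0.364.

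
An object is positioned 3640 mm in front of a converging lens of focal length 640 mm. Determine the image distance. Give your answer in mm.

777 mm

Lens equation: 1/q = 1/f − 1/p = 1/(640.0) − 1/(3640) = 0.001563 − 0.0002747 = 0.001288, so q = 777 mm.
The image is real, inverted and reduced, on the far side of the lens.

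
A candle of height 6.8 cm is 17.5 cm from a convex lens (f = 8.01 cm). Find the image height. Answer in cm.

1/d_i = 1/f − 1/d_o = 1/(8.010) − 1/(17.5) = 0.06770, so d_i = 14.77 cm.
m = −d_i/d_o = -0.8440.
|h_i| = |m|·h_o = 0.8440 × 6.8 = 5.74 cm. The image is real, inverted and reduced, on the far side of the lens.

5.74 cm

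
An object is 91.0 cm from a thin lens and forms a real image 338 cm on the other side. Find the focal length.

Real image ⇒ d_i = +338 cm.
1/f = 1/d_o + 1/d_i = 1/(91.0) + 1/(338) = 0.01395, so f = 71.7 cm.
Since f is positive, the thin lens is converging.

f = 71.7 cm (converging)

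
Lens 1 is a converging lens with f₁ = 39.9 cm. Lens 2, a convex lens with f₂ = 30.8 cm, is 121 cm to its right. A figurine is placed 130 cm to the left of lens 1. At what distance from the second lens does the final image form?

59.9 cm

Lens 1: 1/d_i1 = 1/f₁ − 1/d_o1 = 1/(39.9) − 1/(130) = 0.01737, so d_i1 = 57.57 cm.
The intermediate image is 57.57 cm to the right of lens 1, which is 121 − (57.57) = 63.43 cm to the left of lens 2, so d_o2 = +63.43 cm.
Lens 2: 1/d_i2 = 1/f₂ − 1/d_o2 = 1/(30.8) − 1/(63.43) = 0.01670, so d_i2 = 59.9 cm.
The final image is real, 59.9 cm to the right of lens 2 (overall magnification ≈ 0.42).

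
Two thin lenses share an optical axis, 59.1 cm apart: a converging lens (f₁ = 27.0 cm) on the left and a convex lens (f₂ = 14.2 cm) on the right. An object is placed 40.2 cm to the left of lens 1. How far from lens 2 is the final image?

Lens 1: 1/d_i1 = 1/f₁ − 1/d_o1 = 1/(27.0) − 1/(40.2) = 0.01216, so d_i1 = 82.23 cm.
The intermediate image is 82.23 cm to the right of lens 1, which lies 23.13 cm to the right of lens 2 — a virtual object — so d_o2 = −23.13 cm.
Lens 2: 1/d_i2 = 1/f₂ − 1/d_o2 = 1/(14.2) − 1/(-23.13) = 0.1137, so d_i2 = 8.80 cm.
The final image is real, 8.80 cm to the right of lens 2 (overall magnification ≈ -0.78).

8.80 cm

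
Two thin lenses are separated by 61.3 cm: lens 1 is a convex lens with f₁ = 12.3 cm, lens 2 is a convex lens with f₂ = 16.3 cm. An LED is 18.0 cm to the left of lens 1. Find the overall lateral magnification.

m = +5.71

Lens 1: 1/d_i1 = 1/(12.3) − 1/(18.0) = 0.02575, so d_i1 = 38.84 cm; m₁ = −d_i1/d_o1 = -2.158.
d_o2 = 61.3 − (38.84) = 22.46 cm.
Lens 2: 1/d_i2 = 1/(16.3) − 1/(22.46) = 0.01683, so d_i2 = 59.43 cm; m₂ = −d_i2/d_o2 = -2.646.
m = m₁·m₂ = (-2.158)(-2.646) = +5.71.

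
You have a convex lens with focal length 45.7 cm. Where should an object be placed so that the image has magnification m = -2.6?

m = −d_i/d_o ⇒ d_i = −m·d_o.
1/f = 1/d_o + 1/d_i = 1/d_o − 1/(m·d_o) = (1 − 1/m)/d_o, so d_o = f(1 − 1/m) = (45.70)(1 − 1/(-2.6)) = 63.3 cm.

63.3 cm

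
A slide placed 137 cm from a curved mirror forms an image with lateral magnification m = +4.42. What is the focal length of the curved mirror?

m = −d_i/d_o ⇒ d_i = −m·d_o = −(+4.42)·(137) = -605.5 cm.
1/f = 1/d_o + 1/d_i = 1/(137) + 1/(-605.5) = 0.005648, so f = 177 cm.
Since f is positive, the curved mirror is concave.

f = 177 cm (concave)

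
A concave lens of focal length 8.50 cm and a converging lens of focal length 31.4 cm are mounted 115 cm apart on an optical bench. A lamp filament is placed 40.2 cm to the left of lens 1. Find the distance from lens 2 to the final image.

Lens 1 is diverging, so f₁ = −8.50 cm.
Lens 1: 1/d_i1 = 1/f₁ − 1/d_o1 = 1/(-8.50) − 1/(40.2) = -0.1425, so d_i1 = -7.016 cm.
The intermediate image is 7.016 cm to the left of lens 1 (virtual), which is 115 − (-7.016) = 122.0 cm to the left of lens 2, so d_o2 = +122.0 cm.
Lens 2: 1/d_i2 = 1/f₂ − 1/d_o2 = 1/(31.4) − 1/(122.0) = 0.02365, so d_i2 = 42.3 cm.
The final image is real, 42.3 cm to the right of lens 2 (overall magnification ≈ -0.060).

42.3 cm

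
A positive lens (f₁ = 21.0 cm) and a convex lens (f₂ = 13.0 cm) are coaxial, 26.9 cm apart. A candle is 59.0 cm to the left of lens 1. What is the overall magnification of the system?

Lens 1: 1/d_i1 = 1/(21.0) − 1/(59.0) = 0.03067, so d_i1 = 32.61 cm; m₁ = −d_i1/d_o1 = -0.5527.
d_o2 = 26.9 − (32.61) = -5.710 cm (virtual object).
Lens 2: 1/d_i2 = 1/(13.0) − 1/(-5.710) = 0.2521, so d_i2 = 3.967 cm; m₂ = −d_i2/d_o2 = +0.6948.
m = m₁·m₂ = (-0.5527)(+0.6948) = -0.384.

m = -0.384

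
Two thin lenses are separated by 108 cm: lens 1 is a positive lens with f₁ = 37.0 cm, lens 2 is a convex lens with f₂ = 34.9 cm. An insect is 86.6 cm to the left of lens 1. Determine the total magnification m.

Lens 1: 1/d_i1 = 1/(37.0) − 1/(86.6) = 0.01548, so d_i1 = 64.60 cm; m₁ = −d_i1/d_o1 = -0.7460.
d_o2 = 108 − (64.60) = 43.40 cm.
Lens 2: 1/d_i2 = 1/(34.9) − 1/(43.40) = 0.005612, so d_i2 = 178.2 cm; m₂ = −d_i2/d_o2 = -4.106.
m = m₁·m₂ = (-0.7460)(-4.106) = +3.06.

m = +3.06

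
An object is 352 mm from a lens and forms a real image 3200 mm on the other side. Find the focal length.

f = 317 mm (converging)

Real image ⇒ d_i = +3200 mm.
1/f = 1/d_o + 1/d_i = 1/(352) + 1/(3200) = 0.003153, so f = 317 mm.
Since f is positive, the lens is converging.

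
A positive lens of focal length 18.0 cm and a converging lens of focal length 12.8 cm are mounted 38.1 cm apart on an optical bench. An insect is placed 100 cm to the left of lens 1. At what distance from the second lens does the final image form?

61.7 cm

Lens 1: 1/d_i1 = 1/f₁ − 1/d_o1 = 1/(18.0) − 1/(100) = 0.04556, so d_i1 = 21.95 cm.
The intermediate image is 21.95 cm to the right of lens 1, which is 38.1 − (21.95) = 16.15 cm to the left of lens 2, so d_o2 = +16.15 cm.
Lens 2: 1/d_i2 = 1/f₂ − 1/d_o2 = 1/(12.8) − 1/(16.15) = 0.01621, so d_i2 = 61.7 cm.
The final image is real, 61.7 cm to the right of lens 2 (overall magnification ≈ 0.84).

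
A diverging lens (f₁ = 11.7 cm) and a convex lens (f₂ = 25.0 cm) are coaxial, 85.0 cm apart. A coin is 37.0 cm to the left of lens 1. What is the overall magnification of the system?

m = -0.0872

f₁ = −11.7 cm (diverging).
Lens 1: 1/d_i1 = 1/(-11.7) − 1/(37.0) = -0.1125, so d_i1 = -8.889 cm; m₁ = −d_i1/d_o1 = +0.2402.
d_o2 = 85.0 − (-8.889) = 93.89 cm.
Lens 2: 1/d_i2 = 1/(25.0) − 1/(93.89) = 0.02935, so d_i2 = 34.07 cm; m₂ = −d_i2/d_o2 = -0.3629.
m = m₁·m₂ = (+0.2402)(-0.3629) = -0.0872.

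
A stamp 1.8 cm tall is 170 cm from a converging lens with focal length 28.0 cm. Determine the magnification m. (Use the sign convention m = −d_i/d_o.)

m = -0.197

1/d_i = 1/f − 1/d_o = 1/(28.00) − 1/(170) = 0.02983, so d_i = 33.52 cm.
m = −d_i/d_o = −(33.52)/(170) = -0.197.
The image is real, inverted and reduced, on the far side of the lens.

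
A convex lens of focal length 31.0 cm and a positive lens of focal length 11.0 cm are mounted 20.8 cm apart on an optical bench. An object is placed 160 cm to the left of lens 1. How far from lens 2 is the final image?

Lens 1: 1/d_i1 = 1/f₁ − 1/d_o1 = 1/(31.0) − 1/(160) = 0.02601, so d_i1 = 38.45 cm.
The intermediate image is 38.45 cm to the right of lens 1, which lies 17.65 cm to the right of lens 2 — a virtual object — so d_o2 = −17.65 cm.
Lens 2: 1/d_i2 = 1/f₂ − 1/d_o2 = 1/(11.0) − 1/(-17.65) = 0.1476, so d_i2 = 6.78 cm.
The final image is real, 6.78 cm to the right of lens 2 (overall magnification ≈ -0.092).

6.78 cm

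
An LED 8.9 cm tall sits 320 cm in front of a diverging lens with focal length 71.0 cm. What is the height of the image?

For a diverging lens, f = -71.0 cm.
1/d_i = 1/f − 1/d_o = 1/(-71.00) − 1/(320) = -0.01721, so d_i = -58.11 cm.
m = −d_i/d_o = +0.1816.
|h_i| = |m|·h_o = 0.1816 × 8.9 = 1.62 cm. The image is virtual, upright and reduced, on the same side as the object.

1.62 cm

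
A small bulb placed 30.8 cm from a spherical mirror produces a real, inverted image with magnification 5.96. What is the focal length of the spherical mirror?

f = 26.4 cm (concave)

m = −d_i/d_o ⇒ d_i = −m·d_o = −(-5.96)·(30.8) = 183.6 cm.
1/f = 1/d_o + 1/d_i = 1/(30.8) + 1/(183.6) = 0.03791, so f = 26.4 cm.
Since f is positive, the spherical mirror is concave.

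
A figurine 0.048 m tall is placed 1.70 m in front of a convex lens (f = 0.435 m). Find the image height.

0.0165 m

1/d_i = 1/f − 1/d_o = 1/(0.4350) − 1/(1.70) = 1.711, so d_i = 0.5846 m.
m = −d_i/d_o = -0.3439.
|h_i| = |m|·h_o = 0.3439 × 0.048 = 0.0165 m. The image is real, inverted and reduced, on the far side of the lens.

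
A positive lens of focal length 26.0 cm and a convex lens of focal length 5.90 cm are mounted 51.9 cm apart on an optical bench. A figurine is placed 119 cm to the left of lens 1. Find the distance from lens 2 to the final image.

8.63 cm

Lens 1: 1/d_i1 = 1/f₁ − 1/d_o1 = 1/(26.0) − 1/(119) = 0.03006, so d_i1 = 33.27 cm.
The intermediate image is 33.27 cm to the right of lens 1, which is 51.9 − (33.27) = 18.63 cm to the left of lens 2, so d_o2 = +18.63 cm.
Lens 2: 1/d_i2 = 1/f₂ − 1/d_o2 = 1/(5.90) − 1/(18.63) = 0.1158, so d_i2 = 8.63 cm.
The final image is real, 8.63 cm to the right of lens 2 (overall magnification ≈ 0.13).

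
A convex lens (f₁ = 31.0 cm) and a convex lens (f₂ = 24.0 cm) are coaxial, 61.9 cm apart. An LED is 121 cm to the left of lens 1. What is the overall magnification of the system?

m = -2.19

Lens 1: 1/d_i1 = 1/(31.0) − 1/(121) = 0.02399, so d_i1 = 41.68 cm; m₁ = −d_i1/d_o1 = -0.3445.
d_o2 = 61.9 − (41.68) = 20.22 cm.
Lens 2: 1/d_i2 = 1/(24.0) − 1/(20.22) = -0.007789, so d_i2 = -128.4 cm; m₂ = −d_i2/d_o2 = +6.349.
m = m₁·m₂ = (-0.3445)(+6.349) = -2.19.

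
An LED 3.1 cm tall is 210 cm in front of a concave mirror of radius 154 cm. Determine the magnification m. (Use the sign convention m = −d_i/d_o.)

m = -0.579

f = R/2 = 154/2 = 77.00 cm.
1/d_i = 1/f − 1/d_o = 1/(77.00) − 1/(210) = 0.008225, so d_i = 121.6 cm.
m = −d_i/d_o = −(121.6)/(210) = -0.579.
The image is real, inverted and reduced, in front of the mirror.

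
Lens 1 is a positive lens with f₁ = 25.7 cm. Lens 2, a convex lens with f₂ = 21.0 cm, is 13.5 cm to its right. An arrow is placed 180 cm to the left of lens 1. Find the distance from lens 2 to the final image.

Lens 1: 1/d_i1 = 1/f₁ − 1/d_o1 = 1/(25.7) − 1/(180) = 0.03335, so d_i1 = 29.98 cm.
The intermediate image is 29.98 cm to the right of lens 1, which lies 16.48 cm to the right of lens 2 — a virtual object — so d_o2 = −16.48 cm.
Lens 2: 1/d_i2 = 1/f₂ − 1/d_o2 = 1/(21.0) − 1/(-16.48) = 0.1083, so d_i2 = 9.23 cm.
The final image is real, 9.23 cm to the right of lens 2 (overall magnification ≈ -0.093).

9.23 cm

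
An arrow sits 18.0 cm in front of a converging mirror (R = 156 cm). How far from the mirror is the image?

23.4 cm

f = R/2 = 156/2 = 78.00 cm.
Mirror equation: 1/q = 1/f − 1/p = 1/(78.00) − 1/(18.0) = 0.01282 − 0.05556 = -0.04274, so q = -23.4 cm.
The image is virtual, upright and enlarged, behind the mirror.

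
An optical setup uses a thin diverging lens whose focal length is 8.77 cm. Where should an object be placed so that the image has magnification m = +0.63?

For a diverging lens, f = -8.77 cm.
m = −d_i/d_o ⇒ d_i = −m·d_o.
1/f = 1/d_o + 1/d_i = 1/d_o − 1/(m·d_o) = (1 − 1/m)/d_o, so d_o = f(1 − 1/m) = (-8.770)(1 − 1/(+0.63)) = 5.15 cm.

5.15 cm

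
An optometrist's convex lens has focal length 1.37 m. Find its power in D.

P = 1/f = 1/(1.37 m) = +0.730 D.

P = +0.730 D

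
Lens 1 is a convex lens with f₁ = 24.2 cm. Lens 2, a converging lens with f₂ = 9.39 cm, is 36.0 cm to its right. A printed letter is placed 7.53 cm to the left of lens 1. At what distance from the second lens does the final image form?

Lens 1: 1/d_i1 = 1/f₁ − 1/d_o1 = 1/(24.2) − 1/(7.53) = -0.09148, so d_i1 = -10.93 cm.
The intermediate image is 10.93 cm to the left of lens 1 (virtual), which is 36.0 − (-10.93) = 46.93 cm to the left of lens 2, so d_o2 = +46.93 cm.
Lens 2: 1/d_i2 = 1/f₂ − 1/d_o2 = 1/(9.39) − 1/(46.93) = 0.08519, so d_i2 = 11.7 cm.
The final image is real, 11.7 cm to the right of lens 2 (overall magnification ≈ -0.36).

11.7 cm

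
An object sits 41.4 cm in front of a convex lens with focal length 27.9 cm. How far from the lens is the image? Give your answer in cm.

85.6 cm

Thin-lens equation: 1/q = 1/f − 1/p = 1/(27.90) − 1/(41.4) = 0.03584 − 0.02415 = 0.01169, so q = 85.6 cm.
The image is real, inverted and enlarged, on the far side of the lens.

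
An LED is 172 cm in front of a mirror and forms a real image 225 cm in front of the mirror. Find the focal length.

Real image ⇒ d_i = +225 cm.
1/f = 1/d_o + 1/d_i = 1/(172) + 1/(225) = 0.01026, so f = 97.5 cm.
Since f is positive, the mirror is concave.

f = 97.5 cm (concave)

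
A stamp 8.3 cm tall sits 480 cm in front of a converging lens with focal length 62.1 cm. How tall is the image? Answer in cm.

1/d_i = 1/f − 1/d_o = 1/(62.10) − 1/(480) = 0.01402, so d_i = 71.33 cm.
m = −d_i/d_o = -0.1486.
|h_i| = |m|·h_o = 0.1486 × 8.3 = 1.23 cm. The image is real, inverted and reduced, on the far side of the lens.

1.23 cm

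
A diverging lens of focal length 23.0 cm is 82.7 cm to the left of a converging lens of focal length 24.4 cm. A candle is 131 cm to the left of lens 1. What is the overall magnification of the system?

m = -0.0468

f₁ = −23.0 cm (diverging).
Lens 1: 1/d_i1 = 1/(-23.0) − 1/(131) = -0.05111, so d_i1 = -19.56 cm; m₁ = −d_i1/d_o1 = +0.1493.
d_o2 = 82.7 − (-19.56) = 102.3 cm.
Lens 2: 1/d_i2 = 1/(24.4) − 1/(102.3) = 0.03121, so d_i2 = 32.04 cm; m₂ = −d_i2/d_o2 = -0.3132.
m = m₁·m₂ = (+0.1493)(-0.3132) = -0.0468.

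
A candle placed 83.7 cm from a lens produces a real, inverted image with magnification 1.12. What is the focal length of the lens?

m = −d_i/d_o ⇒ d_i = −m·d_o = −(-1.12)·(83.7) = 93.74 cm.
1/f = 1/d_o + 1/d_i = 1/(83.7) + 1/(93.74) = 0.02262, so f = 44.2 cm.
Since f is positive, the lens is converging.

f = 44.2 cm (converging)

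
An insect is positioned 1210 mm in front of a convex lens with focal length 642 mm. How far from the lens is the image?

Thin-lens equation: 1/q = 1/f − 1/p = 1/(642.0) − 1/(1210) = 0.001558 − 0.0008264 = 0.0007312, so q = 1370 mm.
The image is real, inverted and enlarged, on the far side of the lens.

1370 mm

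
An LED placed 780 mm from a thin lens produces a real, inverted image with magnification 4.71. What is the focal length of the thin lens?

f = 643 mm (converging)

m = −d_i/d_o ⇒ d_i = −m·d_o = −(-4.71)·(780) = 3674 mm.
1/f = 1/d_o + 1/d_i = 1/(780) + 1/(3674) = 0.001554, so f = 643 mm.
Since f is positive, the thin lens is converging.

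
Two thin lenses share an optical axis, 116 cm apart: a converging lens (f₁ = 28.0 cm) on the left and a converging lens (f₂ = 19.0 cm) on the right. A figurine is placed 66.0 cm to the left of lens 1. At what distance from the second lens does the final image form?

Lens 1: 1/d_i1 = 1/f₁ − 1/d_o1 = 1/(28.0) − 1/(66.0) = 0.02056, so d_i1 = 48.63 cm.
The intermediate image is 48.63 cm to the right of lens 1, which is 116 − (48.63) = 67.37 cm to the left of lens 2, so d_o2 = +67.37 cm.
Lens 2: 1/d_i2 = 1/f₂ − 1/d_o2 = 1/(19.0) − 1/(67.37) = 0.03779, so d_i2 = 26.5 cm.
The final image is real, 26.5 cm to the right of lens 2 (overall magnification ≈ 0.29).

26.5 cm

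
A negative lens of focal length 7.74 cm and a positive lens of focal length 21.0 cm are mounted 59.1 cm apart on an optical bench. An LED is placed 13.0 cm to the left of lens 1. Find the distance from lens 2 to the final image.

31.3 cm

Lens 1 is diverging, so f₁ = −7.74 cm.
Lens 1: 1/d_i1 = 1/f₁ − 1/d_o1 = 1/(-7.74) − 1/(13.0) = -0.2061, so d_i1 = -4.851 cm.
The intermediate image is 4.851 cm to the left of lens 1 (virtual), which is 59.1 − (-4.851) = 63.95 cm to the left of lens 2, so d_o2 = +63.95 cm.
Lens 2: 1/d_i2 = 1/f₂ − 1/d_o2 = 1/(21.0) − 1/(63.95) = 0.03198, so d_i2 = 31.3 cm.
The final image is real, 31.3 cm to the right of lens 2 (overall magnification ≈ -0.18).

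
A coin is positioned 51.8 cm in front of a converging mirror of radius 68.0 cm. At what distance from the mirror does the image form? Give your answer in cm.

f = R/2 = 68.0/2 = 34.00 cm.
Mirror equation: 1/s_i = 1/f − 1/s_o = 1/(34.00) − 1/(51.8) = 0.02941 − 0.01931 = 0.01011, so s_i = 98.9 cm.
The image is real, inverted and enlarged, in front of the mirror.

98.9 cm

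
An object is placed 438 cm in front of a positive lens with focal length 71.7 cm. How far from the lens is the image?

Lens equation: 1/v = 1/f − 1/u = 1/(71.70) − 1/(438) = 0.01395 − 0.002283 = 0.01166, so v = 85.7 cm.
The image is real, inverted and reduced, on the far side of the lens.

85.7 cm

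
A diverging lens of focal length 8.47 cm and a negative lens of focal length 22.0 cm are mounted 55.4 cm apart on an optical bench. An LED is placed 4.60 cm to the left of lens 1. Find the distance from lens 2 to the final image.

16.0 cm

Lens 1 is diverging, so f₁ = −8.47 cm.
Lens 1: 1/d_i1 = 1/f₁ − 1/d_o1 = 1/(-8.47) − 1/(4.60) = -0.3355, so d_i1 = -2.981 cm.
The intermediate image is 2.981 cm to the left of lens 1 (virtual), which is 55.4 − (-2.981) = 58.38 cm to the left of lens 2, so d_o2 = +58.38 cm.
Lens 2 is diverging, so f₂ = −22.0 cm.
Lens 2: 1/d_i2 = 1/f₂ − 1/d_o2 = 1/(-22.0) − 1/(58.38) = -0.06258, so d_i2 = -16.0 cm.
The final image is virtual, 16.0 cm to the left of lens 2 (overall magnification ≈ 0.18).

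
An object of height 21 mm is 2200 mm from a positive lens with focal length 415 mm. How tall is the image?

4.88 mm

1/d_i = 1/f − 1/d_o = 1/(415.0) − 1/(2200) = 0.001955, so d_i = 511.5 mm.
m = −d_i/d_o = -0.2325.
|h_i| = |m|·h_o = 0.2325 × 21 = 4.88 mm. The image is real, inverted and reduced, on the far side of the lens.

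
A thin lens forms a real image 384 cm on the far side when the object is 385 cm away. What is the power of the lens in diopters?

d_i = +384 cm.
1/f = 1/d_o + 1/d_i = 1/(385) + 1/(384) = 0.005202 cm⁻¹.
f = 192.2 cm = 1.922 m, so P = 1/f = +0.520 D.

P = +0.520 D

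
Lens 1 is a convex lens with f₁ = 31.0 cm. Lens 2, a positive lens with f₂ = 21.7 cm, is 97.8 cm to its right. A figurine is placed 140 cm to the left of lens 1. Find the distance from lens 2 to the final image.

34.7 cm

Lens 1: 1/d_i1 = 1/f₁ − 1/d_o1 = 1/(31.0) − 1/(140) = 0.02512, so d_i1 = 39.82 cm.
The intermediate image is 39.82 cm to the right of lens 1, which is 97.8 − (39.82) = 57.98 cm to the left of lens 2, so d_o2 = +57.98 cm.
Lens 2: 1/d_i2 = 1/f₂ − 1/d_o2 = 1/(21.7) − 1/(57.98) = 0.02884, so d_i2 = 34.7 cm.
The final image is real, 34.7 cm to the right of lens 2 (overall magnification ≈ 0.17).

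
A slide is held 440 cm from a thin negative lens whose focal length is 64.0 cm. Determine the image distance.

For a negative lens, f = -64.0 cm.
Lens equation: 1/v = 1/f − 1/u = 1/(-64.00) − 1/(440) = -0.01562 − 0.002273 = -0.01790, so v = -55.9 cm.
The image is virtual, upright and reduced, on the same side as the object.

55.9 cm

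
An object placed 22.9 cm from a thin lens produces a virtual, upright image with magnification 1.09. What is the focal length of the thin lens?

f = 277 cm (converging)

m = −d_i/d_o ⇒ d_i = −m·d_o = −(+1.09)·(22.9) = -24.96 cm.
1/f = 1/d_o + 1/d_i = 1/(22.9) + 1/(-24.96) = 0.003604, so f = 277 cm.
Since f is positive, the thin lens is converging.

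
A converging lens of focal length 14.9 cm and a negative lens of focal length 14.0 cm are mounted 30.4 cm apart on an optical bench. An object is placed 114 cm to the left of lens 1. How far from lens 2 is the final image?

6.81 cm

Lens 1: 1/d_i1 = 1/f₁ − 1/d_o1 = 1/(14.9) − 1/(114) = 0.05834, so d_i1 = 17.14 cm.
The intermediate image is 17.14 cm to the right of lens 1, which is 30.4 − (17.14) = 13.26 cm to the left of lens 2, so d_o2 = +13.26 cm.
Lens 2 is diverging, so f₂ = −14.0 cm.
Lens 2: 1/d_i2 = 1/f₂ − 1/d_o2 = 1/(-14.0) − 1/(13.26) = -0.1468, so d_i2 = -6.81 cm.
The final image is virtual, 6.81 cm to the left of lens 2 (overall magnification ≈ -0.077).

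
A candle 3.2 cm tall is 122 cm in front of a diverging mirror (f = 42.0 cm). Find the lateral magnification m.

m = +0.256

For a diverging mirror, f = -42.0 cm.
1/d_i = 1/f − 1/d_o = 1/(-42.00) − 1/(122) = -0.03201, so d_i = -31.24 cm.
m = −d_i/d_o = −(-31.24)/(122) = +0.256.
The image is virtual, upright and reduced, behind the mirror.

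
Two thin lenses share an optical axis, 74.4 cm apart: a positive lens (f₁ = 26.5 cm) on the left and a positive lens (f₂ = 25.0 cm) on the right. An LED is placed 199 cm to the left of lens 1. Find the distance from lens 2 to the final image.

58.2 cm

Lens 1: 1/d_i1 = 1/f₁ − 1/d_o1 = 1/(26.5) − 1/(199) = 0.03271, so d_i1 = 30.57 cm.
The intermediate image is 30.57 cm to the right of lens 1, which is 74.4 − (30.57) = 43.83 cm to the left of lens 2, so d_o2 = +43.83 cm.
Lens 2: 1/d_i2 = 1/f₂ − 1/d_o2 = 1/(25.0) − 1/(43.83) = 0.01718, so d_i2 = 58.2 cm.
The final image is real, 58.2 cm to the right of lens 2 (overall magnification ≈ 0.20).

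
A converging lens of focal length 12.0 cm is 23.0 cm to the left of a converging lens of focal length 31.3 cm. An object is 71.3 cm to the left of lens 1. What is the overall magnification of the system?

Lens 1: 1/d_i1 = 1/(12.0) − 1/(71.3) = 0.06931, so d_i1 = 14.43 cm; m₁ = −d_i1/d_o1 = -0.2024.
d_o2 = 23.0 − (14.43) = 8.570 cm.
Lens 2: 1/d_i2 = 1/(31.3) − 1/(8.570) = -0.08474, so d_i2 = -11.80 cm; m₂ = −d_i2/d_o2 = +1.377.
m = m₁·m₂ = (-0.2024)(+1.377) = -0.279.

m = -0.279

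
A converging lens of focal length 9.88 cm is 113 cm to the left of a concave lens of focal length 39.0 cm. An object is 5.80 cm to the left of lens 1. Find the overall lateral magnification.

Lens 1: 1/d_i1 = 1/(9.88) − 1/(5.80) = -0.07120, so d_i1 = -14.05 cm; m₁ = −d_i1/d_o1 = +2.422.
d_o2 = 113 − (-14.05) = 127.0 cm.
f₂ = −39.0 cm (diverging).
Lens 2: 1/d_i2 = 1/(-39.0) − 1/(127.0) = -0.03352, so d_i2 = -29.84 cm; m₂ = −d_i2/d_o2 = +0.2349.
m = m₁·m₂ = (+2.422)(+0.2349) = +0.569.

m = +0.569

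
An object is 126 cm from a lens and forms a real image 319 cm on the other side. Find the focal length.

f = 90.3 cm (converging)

Real image ⇒ d_i = +319 cm.
1/f = 1/d_o + 1/d_i = 1/(126) + 1/(319) = 0.01107, so f = 90.3 cm.
Since f is positive, the lens is converging.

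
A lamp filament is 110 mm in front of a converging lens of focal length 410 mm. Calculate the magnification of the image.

1/d_i = 1/f − 1/d_o = 1/(410.0) − 1/(110) = -0.006652, so d_i = -150.3 mm.
m = −d_i/d_o = −(-150.3)/(110) = +1.37.
The image is virtual, upright and enlarged, on the same side as the object.

m = +1.37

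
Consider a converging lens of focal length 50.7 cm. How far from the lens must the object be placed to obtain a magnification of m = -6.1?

59.0 cm

m = −d_i/d_o ⇒ d_i = −m·d_o.
1/f = 1/d_o + 1/d_i = 1/d_o − 1/(m·d_o) = (1 − 1/m)/d_o, so d_o = f(1 − 1/m) = (50.70)(1 − 1/(-6.1)) = 59.0 cm.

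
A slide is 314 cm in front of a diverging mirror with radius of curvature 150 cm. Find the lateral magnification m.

m = +0.193

f = R/2 = 150/2 = 75.00 cm; for a diverging mirror, f = -75.00 cm.
1/d_i = 1/f − 1/d_o = 1/(-75.00) − 1/(314) = -0.01652, so d_i = -60.54 cm.
m = −d_i/d_o = −(-60.54)/(314) = +0.193.
The image is virtual, upright and reduced, behind the mirror.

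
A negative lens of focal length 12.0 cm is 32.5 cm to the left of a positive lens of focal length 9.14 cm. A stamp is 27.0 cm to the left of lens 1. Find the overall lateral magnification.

m = -0.0888

f₁ = −12.0 cm (diverging).
Lens 1: 1/d_i1 = 1/(-12.0) − 1/(27.0) = -0.1204, so d_i1 = -8.308 cm; m₁ = −d_i1/d_o1 = +0.3077.
d_o2 = 32.5 − (-8.308) = 40.81 cm.
Lens 2: 1/d_i2 = 1/(9.14) − 1/(40.81) = 0.08491, so d_i2 = 11.78 cm; m₂ = −d_i2/d_o2 = -0.2886.
m = m₁·m₂ = (+0.3077)(-0.2886) = -0.0888.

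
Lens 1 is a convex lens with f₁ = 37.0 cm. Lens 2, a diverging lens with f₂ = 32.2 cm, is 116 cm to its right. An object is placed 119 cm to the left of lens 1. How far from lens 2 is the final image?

Lens 1: 1/d_i1 = 1/f₁ − 1/d_o1 = 1/(37.0) − 1/(119) = 0.01862, so d_i1 = 53.70 cm.
The intermediate image is 53.70 cm to the right of lens 1, which is 116 − (53.70) = 62.30 cm to the left of lens 2, so d_o2 = +62.30 cm.
Lens 2 is diverging, so f₂ = −32.2 cm.
Lens 2: 1/d_i2 = 1/f₂ − 1/d_o2 = 1/(-32.2) − 1/(62.30) = -0.04711, so d_i2 = -21.2 cm.
The final image is virtual, 21.2 cm to the left of lens 2 (overall magnification ≈ -0.15).

21.2 cm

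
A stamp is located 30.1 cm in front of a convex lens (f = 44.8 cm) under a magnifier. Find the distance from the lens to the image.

Lens equation: 1/q = 1/f − 1/p = 1/(44.80) − 1/(30.1) = 0.02232 − 0.03322 = -0.01090, so q = -91.7 cm.
The image is virtual, upright and enlarged, on the same side as the object.

91.7 cm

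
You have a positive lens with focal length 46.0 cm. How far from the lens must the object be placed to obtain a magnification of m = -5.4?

54.5 cm

m = −d_i/d_o ⇒ d_i = −m·d_o.
1/f = 1/d_o + 1/d_i = 1/d_o − 1/(m·d_o) = (1 − 1/m)/d_o, so d_o = f(1 − 1/m) = (46.00)(1 − 1/(-5.4)) = 54.5 cm.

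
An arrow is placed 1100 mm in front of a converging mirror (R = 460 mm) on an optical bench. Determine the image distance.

291 mm

f = R/2 = 460/2 = 230.0 mm.
Mirror equation: 1/q = 1/f − 1/p = 1/(230.0) − 1/(1100) = 0.004348 − 0.0009091 = 0.003439, so q = 291 mm.
The image is real, inverted and reduced, in front of the mirror.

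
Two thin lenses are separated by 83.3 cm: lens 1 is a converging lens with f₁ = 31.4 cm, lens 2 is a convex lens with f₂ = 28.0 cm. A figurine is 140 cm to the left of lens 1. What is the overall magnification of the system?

m = +0.546

Lens 1: 1/d_i1 = 1/(31.4) − 1/(140) = 0.02470, so d_i1 = 40.48 cm; m₁ = −d_i1/d_o1 = -0.2891.
d_o2 = 83.3 − (40.48) = 42.82 cm.
Lens 2: 1/d_i2 = 1/(28.0) − 1/(42.82) = 0.01236, so d_i2 = 80.90 cm; m₂ = −d_i2/d_o2 = -1.889.
m = m₁·m₂ = (-0.2891)(-1.889) = +0.546.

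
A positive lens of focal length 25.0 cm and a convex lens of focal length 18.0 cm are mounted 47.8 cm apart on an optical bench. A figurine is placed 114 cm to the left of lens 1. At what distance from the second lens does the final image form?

Lens 1: 1/d_i1 = 1/f₁ − 1/d_o1 = 1/(25.0) − 1/(114) = 0.03123, so d_i1 = 32.02 cm.
The intermediate image is 32.02 cm to the right of lens 1, which is 47.8 − (32.02) = 15.78 cm to the left of lens 2, so d_o2 = +15.78 cm.
Lens 2: 1/d_i2 = 1/f₂ − 1/d_o2 = 1/(18.0) − 1/(15.78) = -0.007816, so d_i2 = -128 cm.
The final image is virtual, 128 cm to the left of lens 2 (overall magnification ≈ -2.3).

128 cm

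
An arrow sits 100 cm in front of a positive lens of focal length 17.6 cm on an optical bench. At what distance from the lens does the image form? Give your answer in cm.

21.4 cm

Lens equation: 1/q = 1/f − 1/p = 1/(17.60) − 1/(100) = 0.05682 − 0.01000 = 0.04682, so q = 21.4 cm.
The image is real, inverted and reduced, on the far side of the lens.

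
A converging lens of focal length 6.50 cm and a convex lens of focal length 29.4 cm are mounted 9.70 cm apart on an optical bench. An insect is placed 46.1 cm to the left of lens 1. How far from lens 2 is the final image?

2.30 cm

Lens 1: 1/d_i1 = 1/f₁ − 1/d_o1 = 1/(6.50) − 1/(46.1) = 0.1322, so d_i1 = 7.567 cm.
The intermediate image is 7.567 cm to the right of lens 1, which is 9.70 − (7.567) = 2.133 cm to the left of lens 2, so d_o2 = +2.133 cm.
Lens 2: 1/d_i2 = 1/f₂ − 1/d_o2 = 1/(29.4) − 1/(2.133) = -0.4348, so d_i2 = -2.30 cm.
The final image is virtual, 2.30 cm to the left of lens 2 (overall magnification ≈ -0.18).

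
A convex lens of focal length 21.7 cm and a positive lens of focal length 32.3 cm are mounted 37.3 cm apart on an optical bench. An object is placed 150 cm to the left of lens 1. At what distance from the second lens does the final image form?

18.9 cm

Lens 1: 1/d_i1 = 1/f₁ − 1/d_o1 = 1/(21.7) − 1/(150) = 0.03942, so d_i1 = 25.37 cm.
The intermediate image is 25.37 cm to the right of lens 1, which is 37.3 − (25.37) = 11.93 cm to the left of lens 2, so d_o2 = +11.93 cm.
Lens 2: 1/d_i2 = 1/f₂ − 1/d_o2 = 1/(32.3) − 1/(11.93) = -0.05286, so d_i2 = -18.9 cm.
The final image is virtual, 18.9 cm to the left of lens 2 (overall magnification ≈ -0.27).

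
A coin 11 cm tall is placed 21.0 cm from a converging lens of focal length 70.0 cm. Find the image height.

15.7 cm

1/d_i = 1/f − 1/d_o = 1/(70.00) − 1/(21.0) = -0.03333, so d_i = -30.00 cm.
m = −d_i/d_o = +1.429.
|h_i| = |m|·h_o = 1.429 × 11 = 15.7 cm. The image is virtual, upright and enlarged, on the same side as the object.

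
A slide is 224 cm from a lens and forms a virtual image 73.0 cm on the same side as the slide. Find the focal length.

f = -108 cm (diverging)

Virtual image ⇒ d_i = −73.0 cm.
1/f = 1/d_o + 1/d_i = 1/(224) + 1/(-73.0) = -0.009234, so f = -108 cm.
Since f is negative, the lens is diverging.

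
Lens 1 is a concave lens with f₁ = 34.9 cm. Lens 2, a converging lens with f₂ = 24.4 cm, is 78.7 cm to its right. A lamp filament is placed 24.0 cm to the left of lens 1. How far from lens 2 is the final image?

33.1 cm

Lens 1 is diverging, so f₁ = −34.9 cm.
Lens 1: 1/d_i1 = 1/f₁ − 1/d_o1 = 1/(-34.9) − 1/(24.0) = -0.07032, so d_i1 = -14.22 cm.
The intermediate image is 14.22 cm to the left of lens 1 (virtual), which is 78.7 − (-14.22) = 92.92 cm to the left of lens 2, so d_o2 = +92.92 cm.
Lens 2: 1/d_i2 = 1/f₂ − 1/d_o2 = 1/(24.4) − 1/(92.92) = 0.03022, so d_i2 = 33.1 cm.
The final image is real, 33.1 cm to the right of lens 2 (overall magnification ≈ -0.21).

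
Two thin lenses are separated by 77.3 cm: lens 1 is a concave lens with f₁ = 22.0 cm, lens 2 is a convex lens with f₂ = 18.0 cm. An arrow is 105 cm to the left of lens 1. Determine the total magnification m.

m = -0.0402

f₁ = −22.0 cm (diverging).
Lens 1: 1/d_i1 = 1/(-22.0) − 1/(105) = -0.05498, so d_i1 = -18.19 cm; m₁ = −d_i1/d_o1 = +0.1732.
d_o2 = 77.3 − (-18.19) = 95.49 cm.
Lens 2: 1/d_i2 = 1/(18.0) − 1/(95.49) = 0.04508, so d_i2 = 22.18 cm; m₂ = −d_i2/d_o2 = -0.2323.
m = m₁·m₂ = (+0.1732)(-0.2323) = -0.0402.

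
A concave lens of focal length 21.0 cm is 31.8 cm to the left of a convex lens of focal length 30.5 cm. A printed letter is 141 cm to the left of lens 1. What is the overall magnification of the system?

m = -0.202

f₁ = −21.0 cm (diverging).
Lens 1: 1/d_i1 = 1/(-21.0) − 1/(141) = -0.05471, so d_i1 = -18.28 cm; m₁ = −d_i1/d_o1 = +0.1296.
d_o2 = 31.8 − (-18.28) = 50.08 cm.
Lens 2: 1/d_i2 = 1/(30.5) − 1/(50.08) = 0.01282, so d_i2 = 78.01 cm; m₂ = −d_i2/d_o2 = -1.558.
m = m₁·m₂ = (+0.1296)(-1.558) = -0.202.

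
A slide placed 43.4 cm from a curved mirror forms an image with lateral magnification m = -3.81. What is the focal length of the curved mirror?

f = 34.4 cm (concave)

m = −d_i/d_o ⇒ d_i = −m·d_o = −(-3.81)·(43.4) = 165.4 cm.
1/f = 1/d_o + 1/d_i = 1/(43.4) + 1/(165.4) = 0.02909, so f = 34.4 cm.
Since f is positive, the curved mirror is concave.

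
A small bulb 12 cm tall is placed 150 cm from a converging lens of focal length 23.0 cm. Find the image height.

1/d_i = 1/f − 1/d_o = 1/(23.00) − 1/(150) = 0.03681, so d_i = 27.17 cm.
m = −d_i/d_o = -0.1811.
|h_i| = |m|·h_o = 0.1811 × 12 = 2.17 cm. The image is real, inverted and reduced, on the far side of the lens.

2.17 cm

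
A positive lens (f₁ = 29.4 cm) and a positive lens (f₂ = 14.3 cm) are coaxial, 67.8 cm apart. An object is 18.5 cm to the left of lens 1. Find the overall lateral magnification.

Lens 1: 1/d_i1 = 1/(29.4) − 1/(18.5) = -0.02004, so d_i1 = -49.90 cm; m₁ = −d_i1/d_o1 = +2.697.
d_o2 = 67.8 − (-49.90) = 117.7 cm.
Lens 2: 1/d_i2 = 1/(14.3) − 1/(117.7) = 0.06143, so d_i2 = 16.28 cm; m₂ = −d_i2/d_o2 = -0.1383.
m = m₁·m₂ = (+2.697)(-0.1383) = -0.373.

m = -0.373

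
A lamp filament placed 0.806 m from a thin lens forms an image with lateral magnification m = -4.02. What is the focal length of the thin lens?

f = 0.645 m (converging)

m = −d_i/d_o ⇒ d_i = −m·d_o = −(-4.02)·(0.806) = 3.240 m.
1/f = 1/d_o + 1/d_i = 1/(0.806) + 1/(3.240) = 1.549, so f = 0.645 m.
Since f is positive, the thin lens is converging.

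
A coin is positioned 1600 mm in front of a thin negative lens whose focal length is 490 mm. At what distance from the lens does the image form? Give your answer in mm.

For a negative lens, f = -490 mm.
Thin-lens equation: 1/v = 1/f − 1/u = 1/(-490.0) − 1/(1600) = -0.002041 − 0.0006250 = -0.002666, so v = -375 mm.
The image is virtual, upright and reduced, on the same side as the object.

375 mm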